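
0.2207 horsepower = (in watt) 164.6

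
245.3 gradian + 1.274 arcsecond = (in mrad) 3853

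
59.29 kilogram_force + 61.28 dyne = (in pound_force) 130.7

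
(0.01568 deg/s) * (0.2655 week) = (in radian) 43.94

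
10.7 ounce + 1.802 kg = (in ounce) 74.26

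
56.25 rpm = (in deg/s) 337.5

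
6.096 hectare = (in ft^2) 6.562e+05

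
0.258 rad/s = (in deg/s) 14.78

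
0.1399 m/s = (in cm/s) 13.99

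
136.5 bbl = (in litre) 2.17e+04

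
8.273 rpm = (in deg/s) 49.64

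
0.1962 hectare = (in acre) 0.4848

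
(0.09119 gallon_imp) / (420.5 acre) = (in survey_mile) 1.514e-13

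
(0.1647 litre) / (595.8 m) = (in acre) 6.831e-11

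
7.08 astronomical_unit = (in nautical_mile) 5.719e+08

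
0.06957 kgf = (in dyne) 6.822e+04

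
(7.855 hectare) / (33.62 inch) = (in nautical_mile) 49.67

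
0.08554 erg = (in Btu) 8.108e-12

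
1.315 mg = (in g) 0.001315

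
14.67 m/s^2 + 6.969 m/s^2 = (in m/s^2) 21.64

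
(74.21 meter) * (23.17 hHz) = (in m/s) 1.719e+05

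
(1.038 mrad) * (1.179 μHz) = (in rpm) 1.169e-08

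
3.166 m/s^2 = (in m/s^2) 3.166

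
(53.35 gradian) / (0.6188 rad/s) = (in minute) 0.02257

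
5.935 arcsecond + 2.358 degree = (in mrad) 41.18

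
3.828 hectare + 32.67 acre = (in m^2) 1.705e+05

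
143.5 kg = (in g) 1.435e+05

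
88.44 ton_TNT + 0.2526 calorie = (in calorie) 8.844e+10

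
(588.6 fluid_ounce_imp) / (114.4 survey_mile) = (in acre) 2.245e-11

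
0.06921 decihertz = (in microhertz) 6921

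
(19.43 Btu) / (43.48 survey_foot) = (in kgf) 157.7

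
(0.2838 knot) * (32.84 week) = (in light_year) 3.065e-10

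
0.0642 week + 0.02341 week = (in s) 5.299e+04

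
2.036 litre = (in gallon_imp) 0.4479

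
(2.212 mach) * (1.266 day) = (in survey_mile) 5.119e+04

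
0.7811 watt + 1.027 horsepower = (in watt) 766.6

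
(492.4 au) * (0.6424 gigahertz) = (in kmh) 1.704e+23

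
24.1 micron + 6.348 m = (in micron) 6.348e+06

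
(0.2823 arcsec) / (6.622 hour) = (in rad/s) 5.741e-11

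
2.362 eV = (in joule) 3.784e-19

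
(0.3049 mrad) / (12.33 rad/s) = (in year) 7.841e-13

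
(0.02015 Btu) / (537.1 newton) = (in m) 0.03958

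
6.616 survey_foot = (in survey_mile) 0.001253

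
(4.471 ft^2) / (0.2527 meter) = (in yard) 1.798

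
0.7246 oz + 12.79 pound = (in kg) 5.822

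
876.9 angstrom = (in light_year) 9.269e-24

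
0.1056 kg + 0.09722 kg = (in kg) 0.2028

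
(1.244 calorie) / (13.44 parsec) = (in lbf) 2.821e-18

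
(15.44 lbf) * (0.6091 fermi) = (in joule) 4.183e-14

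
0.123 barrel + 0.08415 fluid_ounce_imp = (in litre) 19.56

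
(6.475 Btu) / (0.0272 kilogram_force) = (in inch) 1.008e+06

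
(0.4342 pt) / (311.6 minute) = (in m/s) 8.193e-09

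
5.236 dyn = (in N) 5.236e-05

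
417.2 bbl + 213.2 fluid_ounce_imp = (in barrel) 417.2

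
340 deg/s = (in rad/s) 5.934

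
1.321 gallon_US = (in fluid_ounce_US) 169.1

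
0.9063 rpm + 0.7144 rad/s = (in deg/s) 46.37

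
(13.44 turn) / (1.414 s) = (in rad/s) 59.72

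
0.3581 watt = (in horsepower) 0.0004802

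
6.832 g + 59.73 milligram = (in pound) 0.01519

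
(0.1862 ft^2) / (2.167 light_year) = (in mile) 5.243e-22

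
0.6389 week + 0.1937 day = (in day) 4.666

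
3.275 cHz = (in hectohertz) 0.0003275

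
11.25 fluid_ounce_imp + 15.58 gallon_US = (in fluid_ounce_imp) 2087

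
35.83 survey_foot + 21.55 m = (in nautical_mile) 0.01753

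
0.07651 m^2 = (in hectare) 7.651e-06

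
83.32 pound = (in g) 3.779e+04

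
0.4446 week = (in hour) 74.69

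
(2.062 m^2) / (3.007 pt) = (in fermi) 1.944e+18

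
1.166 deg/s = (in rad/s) 0.02035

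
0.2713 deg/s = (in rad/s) 0.004735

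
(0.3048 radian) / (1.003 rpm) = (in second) 2.902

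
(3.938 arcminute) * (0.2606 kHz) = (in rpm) 2.851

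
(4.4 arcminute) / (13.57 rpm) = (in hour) 2.502e-07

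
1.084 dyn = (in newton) 1.084e-05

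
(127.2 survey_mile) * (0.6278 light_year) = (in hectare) 1.216e+17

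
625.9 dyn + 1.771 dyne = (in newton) 0.006277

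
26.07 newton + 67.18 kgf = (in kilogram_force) 69.84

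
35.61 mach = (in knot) 2.357e+04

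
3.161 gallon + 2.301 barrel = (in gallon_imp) 83.1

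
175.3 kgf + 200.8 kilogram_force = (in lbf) 829.2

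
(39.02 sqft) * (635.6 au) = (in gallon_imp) 7.582e+16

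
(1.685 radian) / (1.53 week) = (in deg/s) 0.0001043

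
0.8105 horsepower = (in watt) 604.4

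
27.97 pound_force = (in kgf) 12.69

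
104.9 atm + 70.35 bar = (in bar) 176.6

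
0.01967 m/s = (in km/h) 0.07081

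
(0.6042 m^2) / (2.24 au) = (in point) 5.111e-09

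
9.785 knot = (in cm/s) 503.4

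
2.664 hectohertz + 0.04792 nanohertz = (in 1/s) 266.4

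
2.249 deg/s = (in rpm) 0.3748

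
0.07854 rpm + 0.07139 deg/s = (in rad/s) 0.009471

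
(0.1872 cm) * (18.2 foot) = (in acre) 2.566e-06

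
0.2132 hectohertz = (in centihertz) 2132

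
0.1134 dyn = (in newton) 1.134e-06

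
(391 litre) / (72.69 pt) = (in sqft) 164.1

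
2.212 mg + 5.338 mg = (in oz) 0.0002663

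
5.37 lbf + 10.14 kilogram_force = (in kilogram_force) 12.58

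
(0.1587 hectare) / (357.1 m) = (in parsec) 1.44e-16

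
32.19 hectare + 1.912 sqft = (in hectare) 32.19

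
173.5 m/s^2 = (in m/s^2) 173.5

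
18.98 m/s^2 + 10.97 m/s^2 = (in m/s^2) 29.95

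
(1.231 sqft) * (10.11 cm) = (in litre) 11.56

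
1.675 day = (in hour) 40.2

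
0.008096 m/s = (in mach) 2.378e-05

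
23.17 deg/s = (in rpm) 3.862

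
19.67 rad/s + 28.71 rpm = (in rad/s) 22.68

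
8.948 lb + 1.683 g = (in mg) 4.06e+06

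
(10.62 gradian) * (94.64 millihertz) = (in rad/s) 0.01579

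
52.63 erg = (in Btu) 4.988e-09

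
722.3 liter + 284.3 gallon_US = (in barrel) 11.31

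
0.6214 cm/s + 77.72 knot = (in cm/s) 3999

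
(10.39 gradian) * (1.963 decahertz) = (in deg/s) 183.6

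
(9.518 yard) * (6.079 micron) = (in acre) 1.307e-08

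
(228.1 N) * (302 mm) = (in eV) 4.3e+20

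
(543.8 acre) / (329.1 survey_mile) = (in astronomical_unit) 2.777e-11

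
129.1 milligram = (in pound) 0.0002846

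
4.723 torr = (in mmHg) 4.723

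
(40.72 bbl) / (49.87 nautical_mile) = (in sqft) 0.0007545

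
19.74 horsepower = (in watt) 1.472e+04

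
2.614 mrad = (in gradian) 0.1664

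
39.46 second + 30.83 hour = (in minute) 1850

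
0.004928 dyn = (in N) 4.928e-08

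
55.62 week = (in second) 3.364e+07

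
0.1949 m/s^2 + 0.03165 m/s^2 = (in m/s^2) 0.2265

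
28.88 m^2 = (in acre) 0.007136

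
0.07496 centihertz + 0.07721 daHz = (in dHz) 7.728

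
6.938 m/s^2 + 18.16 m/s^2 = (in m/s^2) 25.1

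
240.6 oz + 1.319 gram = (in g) 6822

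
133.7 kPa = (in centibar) 133.7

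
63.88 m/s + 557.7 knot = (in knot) 681.9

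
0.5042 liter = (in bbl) 0.003171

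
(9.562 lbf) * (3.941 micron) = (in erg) 1676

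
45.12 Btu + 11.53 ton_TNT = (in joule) 4.824e+10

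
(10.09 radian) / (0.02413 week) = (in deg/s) 0.03961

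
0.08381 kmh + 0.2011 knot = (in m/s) 0.1267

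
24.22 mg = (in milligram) 24.22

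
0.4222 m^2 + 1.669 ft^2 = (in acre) 0.0001426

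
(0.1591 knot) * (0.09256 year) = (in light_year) 2.525e-11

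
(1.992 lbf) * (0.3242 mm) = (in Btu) 2.723e-06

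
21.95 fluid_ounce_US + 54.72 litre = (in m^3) 0.05537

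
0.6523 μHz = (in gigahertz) 6.523e-16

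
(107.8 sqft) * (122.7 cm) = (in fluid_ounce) 4.155e+05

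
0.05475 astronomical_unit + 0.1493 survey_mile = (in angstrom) 8.19e+19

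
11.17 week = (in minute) 1.126e+05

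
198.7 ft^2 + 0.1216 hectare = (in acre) 0.305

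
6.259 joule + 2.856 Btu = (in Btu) 2.862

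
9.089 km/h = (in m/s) 2.525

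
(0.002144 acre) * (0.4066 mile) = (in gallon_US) 1.5e+06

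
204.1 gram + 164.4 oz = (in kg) 4.865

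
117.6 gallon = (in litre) 445.2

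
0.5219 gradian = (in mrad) 8.198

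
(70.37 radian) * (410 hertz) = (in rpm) 2.755e+05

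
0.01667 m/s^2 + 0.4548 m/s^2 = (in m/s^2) 0.4715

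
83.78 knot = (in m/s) 43.1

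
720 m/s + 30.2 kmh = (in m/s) 728.4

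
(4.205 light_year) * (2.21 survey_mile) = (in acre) 3.496e+16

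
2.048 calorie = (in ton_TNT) 2.048e-09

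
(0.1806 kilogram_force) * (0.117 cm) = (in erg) 2.072e+04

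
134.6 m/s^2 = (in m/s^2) 134.6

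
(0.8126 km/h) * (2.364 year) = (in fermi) 1.683e+22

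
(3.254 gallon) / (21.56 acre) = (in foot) 4.632e-07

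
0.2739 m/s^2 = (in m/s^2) 0.2739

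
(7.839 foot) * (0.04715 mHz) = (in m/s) 0.0001127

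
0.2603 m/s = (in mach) 0.0007645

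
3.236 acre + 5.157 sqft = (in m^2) 1.31e+04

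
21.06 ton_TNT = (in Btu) 8.352e+07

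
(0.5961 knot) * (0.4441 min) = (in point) 2.316e+04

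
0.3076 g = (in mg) 307.6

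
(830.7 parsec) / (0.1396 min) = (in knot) 5.949e+18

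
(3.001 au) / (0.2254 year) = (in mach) 185.5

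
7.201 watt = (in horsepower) 0.009657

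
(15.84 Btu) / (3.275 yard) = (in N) 5581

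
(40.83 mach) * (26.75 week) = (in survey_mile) 1.398e+08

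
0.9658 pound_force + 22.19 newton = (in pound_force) 5.954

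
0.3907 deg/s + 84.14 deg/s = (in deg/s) 84.53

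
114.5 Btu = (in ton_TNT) 2.887e-05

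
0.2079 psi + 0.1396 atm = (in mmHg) 116.8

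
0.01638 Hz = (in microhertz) 1.638e+04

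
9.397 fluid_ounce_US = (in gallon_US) 0.07341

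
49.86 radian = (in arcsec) 1.028e+07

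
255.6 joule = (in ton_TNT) 6.109e-08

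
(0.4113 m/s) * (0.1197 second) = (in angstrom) 4.923e+08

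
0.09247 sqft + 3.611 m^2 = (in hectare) 0.000362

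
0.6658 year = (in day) 243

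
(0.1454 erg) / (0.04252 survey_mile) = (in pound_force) 4.777e-11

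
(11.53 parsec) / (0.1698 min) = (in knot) 6.788e+16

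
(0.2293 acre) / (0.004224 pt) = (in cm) 6.227e+10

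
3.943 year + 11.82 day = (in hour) 3.482e+04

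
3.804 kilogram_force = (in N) 37.3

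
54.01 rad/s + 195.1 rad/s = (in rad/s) 249.1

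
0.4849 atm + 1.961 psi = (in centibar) 62.65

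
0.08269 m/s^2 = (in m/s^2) 0.08269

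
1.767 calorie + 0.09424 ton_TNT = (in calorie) 9.424e+07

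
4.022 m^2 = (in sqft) 43.29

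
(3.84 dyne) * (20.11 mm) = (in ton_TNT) 1.846e-16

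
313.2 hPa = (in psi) 4.543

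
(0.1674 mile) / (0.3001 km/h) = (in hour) 0.8977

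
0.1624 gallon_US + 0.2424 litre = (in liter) 0.8572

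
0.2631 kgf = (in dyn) 2.58e+05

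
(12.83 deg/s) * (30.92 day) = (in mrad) 5.982e+08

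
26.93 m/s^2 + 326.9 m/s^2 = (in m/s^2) 353.8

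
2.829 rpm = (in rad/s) 0.2963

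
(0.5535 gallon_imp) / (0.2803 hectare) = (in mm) 0.0008977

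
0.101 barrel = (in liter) 16.06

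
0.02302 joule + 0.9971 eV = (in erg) 2.302e+05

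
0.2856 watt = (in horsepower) 0.000383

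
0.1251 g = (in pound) 0.0002758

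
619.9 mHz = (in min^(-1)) 37.19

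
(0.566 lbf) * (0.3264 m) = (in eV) 5.129e+18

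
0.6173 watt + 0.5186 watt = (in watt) 1.136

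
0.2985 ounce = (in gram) 8.462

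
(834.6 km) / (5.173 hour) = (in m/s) 44.82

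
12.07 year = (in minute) 6.344e+06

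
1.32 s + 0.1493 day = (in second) 1.29e+04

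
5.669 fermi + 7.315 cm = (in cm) 7.315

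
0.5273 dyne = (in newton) 5.273e-06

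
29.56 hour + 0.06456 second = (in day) 1.232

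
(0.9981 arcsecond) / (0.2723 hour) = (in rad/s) 4.936e-09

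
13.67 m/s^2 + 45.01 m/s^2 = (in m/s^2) 58.68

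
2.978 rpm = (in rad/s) 0.3119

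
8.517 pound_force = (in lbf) 8.517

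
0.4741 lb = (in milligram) 2.15e+05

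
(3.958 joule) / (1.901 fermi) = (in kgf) 2.123e+14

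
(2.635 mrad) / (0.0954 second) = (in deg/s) 1.583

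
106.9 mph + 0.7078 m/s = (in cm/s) 4850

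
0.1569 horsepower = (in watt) 117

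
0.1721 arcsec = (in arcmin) 0.002868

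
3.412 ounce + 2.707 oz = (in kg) 0.1735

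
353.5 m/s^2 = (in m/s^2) 353.5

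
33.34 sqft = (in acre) 0.0007654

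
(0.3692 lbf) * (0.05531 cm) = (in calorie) 0.0002171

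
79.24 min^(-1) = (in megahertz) 1.321e-06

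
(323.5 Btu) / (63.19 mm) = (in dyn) 5.401e+11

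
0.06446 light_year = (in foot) 2.001e+15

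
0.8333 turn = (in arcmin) 1.8e+04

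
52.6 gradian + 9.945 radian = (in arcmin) 3.703e+04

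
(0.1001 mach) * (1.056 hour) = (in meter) 1.296e+05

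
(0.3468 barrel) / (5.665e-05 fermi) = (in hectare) 9.733e+13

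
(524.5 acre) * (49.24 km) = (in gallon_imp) 2.299e+13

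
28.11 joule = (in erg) 2.811e+08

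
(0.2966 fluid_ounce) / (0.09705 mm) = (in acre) 2.233e-05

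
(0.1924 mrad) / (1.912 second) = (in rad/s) 0.0001006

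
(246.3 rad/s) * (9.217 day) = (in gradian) 1.249e+10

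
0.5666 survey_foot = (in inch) 6.799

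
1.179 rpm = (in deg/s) 7.074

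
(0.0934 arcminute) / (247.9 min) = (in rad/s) 1.827e-09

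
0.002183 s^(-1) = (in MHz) 2.183e-09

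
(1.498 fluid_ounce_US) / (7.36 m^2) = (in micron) 6.019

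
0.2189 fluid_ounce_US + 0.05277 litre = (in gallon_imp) 0.01303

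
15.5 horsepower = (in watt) 1.156e+04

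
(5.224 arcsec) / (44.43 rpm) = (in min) 9.072e-08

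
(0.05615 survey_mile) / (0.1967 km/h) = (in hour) 0.4594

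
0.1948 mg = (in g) 0.0001948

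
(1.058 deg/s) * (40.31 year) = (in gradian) 1.494e+09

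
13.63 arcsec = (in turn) 1.052e-05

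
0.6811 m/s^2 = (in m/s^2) 0.6811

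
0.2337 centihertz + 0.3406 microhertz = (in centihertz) 0.2337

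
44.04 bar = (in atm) 43.46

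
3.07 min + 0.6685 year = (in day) 244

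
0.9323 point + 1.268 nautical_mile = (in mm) 2.348e+06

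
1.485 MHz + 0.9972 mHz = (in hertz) 1.485e+06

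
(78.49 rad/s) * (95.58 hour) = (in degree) 1.547e+09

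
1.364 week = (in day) 9.548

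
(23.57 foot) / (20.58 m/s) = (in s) 0.3491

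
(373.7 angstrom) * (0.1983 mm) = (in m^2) 7.41e-12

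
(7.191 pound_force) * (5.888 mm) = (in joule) 0.1883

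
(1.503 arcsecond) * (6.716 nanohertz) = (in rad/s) 4.894e-14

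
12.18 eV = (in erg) 1.951e-11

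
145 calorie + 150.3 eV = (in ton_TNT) 1.45e-07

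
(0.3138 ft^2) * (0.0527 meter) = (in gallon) 0.4059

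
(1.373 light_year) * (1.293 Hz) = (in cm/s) 1.68e+18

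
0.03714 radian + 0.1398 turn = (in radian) 0.9155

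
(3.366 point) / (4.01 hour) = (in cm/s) 8.226e-06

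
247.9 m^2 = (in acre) 0.06126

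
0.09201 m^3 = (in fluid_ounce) 3111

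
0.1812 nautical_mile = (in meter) 335.6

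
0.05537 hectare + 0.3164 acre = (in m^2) 1834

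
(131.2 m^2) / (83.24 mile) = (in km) 9.794e-07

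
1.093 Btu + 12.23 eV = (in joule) 1153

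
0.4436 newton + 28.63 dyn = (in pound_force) 0.09979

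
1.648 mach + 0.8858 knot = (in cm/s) 5.616e+04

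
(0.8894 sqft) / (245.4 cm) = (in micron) 3.367e+04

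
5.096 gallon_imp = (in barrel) 0.1457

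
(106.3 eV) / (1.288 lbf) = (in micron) 2.973e-12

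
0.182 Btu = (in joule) 192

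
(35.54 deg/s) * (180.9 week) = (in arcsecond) 1.4e+13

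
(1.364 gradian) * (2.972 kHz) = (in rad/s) 63.68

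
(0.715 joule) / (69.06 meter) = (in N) 0.01035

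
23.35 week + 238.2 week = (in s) 1.582e+08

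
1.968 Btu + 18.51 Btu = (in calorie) 5164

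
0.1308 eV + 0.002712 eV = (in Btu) 2.027e-23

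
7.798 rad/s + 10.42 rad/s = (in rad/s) 18.22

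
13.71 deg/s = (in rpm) 2.285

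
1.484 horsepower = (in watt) 1107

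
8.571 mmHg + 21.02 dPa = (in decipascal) 1.145e+04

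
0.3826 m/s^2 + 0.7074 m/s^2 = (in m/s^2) 1.09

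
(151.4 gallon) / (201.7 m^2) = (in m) 0.002841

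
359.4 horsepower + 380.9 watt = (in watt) 2.684e+05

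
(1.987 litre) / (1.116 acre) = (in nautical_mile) 2.376e-10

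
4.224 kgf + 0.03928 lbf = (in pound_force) 9.352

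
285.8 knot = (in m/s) 147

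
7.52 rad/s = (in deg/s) 430.9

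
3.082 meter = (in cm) 308.2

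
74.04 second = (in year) 2.348e-06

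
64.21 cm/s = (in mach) 0.001886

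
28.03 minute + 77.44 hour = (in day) 3.246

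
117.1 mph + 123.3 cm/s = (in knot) 104.2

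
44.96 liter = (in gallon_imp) 9.89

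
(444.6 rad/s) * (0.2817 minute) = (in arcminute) 2.583e+07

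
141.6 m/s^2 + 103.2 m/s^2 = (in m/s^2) 244.8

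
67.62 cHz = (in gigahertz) 6.762e-10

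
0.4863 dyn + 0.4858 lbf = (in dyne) 2.161e+05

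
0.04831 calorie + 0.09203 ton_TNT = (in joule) 3.851e+08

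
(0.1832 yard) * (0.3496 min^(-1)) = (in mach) 2.867e-06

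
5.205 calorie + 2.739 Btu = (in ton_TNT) 6.959e-07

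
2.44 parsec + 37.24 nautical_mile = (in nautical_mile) 4.065e+13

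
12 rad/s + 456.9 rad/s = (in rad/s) 468.9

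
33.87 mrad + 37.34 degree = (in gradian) 43.65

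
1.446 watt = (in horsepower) 0.001939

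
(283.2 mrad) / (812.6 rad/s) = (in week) 5.762e-10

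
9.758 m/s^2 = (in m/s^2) 9.758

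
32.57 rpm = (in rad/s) 3.411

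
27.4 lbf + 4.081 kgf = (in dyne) 1.619e+07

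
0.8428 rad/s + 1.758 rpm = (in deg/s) 58.84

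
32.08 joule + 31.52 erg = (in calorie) 7.667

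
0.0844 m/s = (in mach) 0.0002479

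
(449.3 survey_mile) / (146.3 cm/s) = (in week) 0.8172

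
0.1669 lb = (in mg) 7.57e+04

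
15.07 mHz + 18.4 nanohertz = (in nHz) 1.507e+07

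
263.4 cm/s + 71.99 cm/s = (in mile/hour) 7.502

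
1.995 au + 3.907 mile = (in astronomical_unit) 1.995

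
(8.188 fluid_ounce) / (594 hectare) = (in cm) 4.077e-09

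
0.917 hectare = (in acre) 2.266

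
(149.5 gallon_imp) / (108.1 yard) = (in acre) 1.699e-06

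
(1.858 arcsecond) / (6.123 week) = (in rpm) 2.323e-11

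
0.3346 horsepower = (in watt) 249.5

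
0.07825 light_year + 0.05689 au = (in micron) 7.403e+20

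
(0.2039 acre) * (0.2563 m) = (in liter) 2.115e+05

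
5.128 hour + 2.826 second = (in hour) 5.129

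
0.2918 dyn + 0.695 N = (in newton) 0.695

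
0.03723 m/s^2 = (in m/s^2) 0.03723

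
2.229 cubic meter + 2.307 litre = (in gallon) 589.4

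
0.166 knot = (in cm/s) 8.54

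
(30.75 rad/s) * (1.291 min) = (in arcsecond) 4.913e+08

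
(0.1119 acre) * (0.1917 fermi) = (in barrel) 5.46e-13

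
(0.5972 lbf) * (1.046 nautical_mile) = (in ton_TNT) 1.23e-06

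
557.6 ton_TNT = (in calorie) 5.576e+11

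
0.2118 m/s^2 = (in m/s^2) 0.2118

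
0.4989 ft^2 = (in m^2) 0.04635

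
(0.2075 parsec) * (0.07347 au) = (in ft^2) 7.575e+26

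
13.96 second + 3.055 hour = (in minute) 183.5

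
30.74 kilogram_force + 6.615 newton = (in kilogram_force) 31.41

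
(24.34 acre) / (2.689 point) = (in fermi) 1.038e+23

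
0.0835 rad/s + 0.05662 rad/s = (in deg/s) 8.028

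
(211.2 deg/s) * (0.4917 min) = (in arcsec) 2.243e+07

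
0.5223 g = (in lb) 0.001151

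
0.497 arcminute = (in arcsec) 29.82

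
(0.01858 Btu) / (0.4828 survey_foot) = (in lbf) 29.95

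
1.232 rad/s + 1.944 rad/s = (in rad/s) 3.176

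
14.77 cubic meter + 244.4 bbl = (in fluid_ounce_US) 1.813e+06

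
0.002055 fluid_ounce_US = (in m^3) 6.077e-08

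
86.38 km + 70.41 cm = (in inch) 3.401e+06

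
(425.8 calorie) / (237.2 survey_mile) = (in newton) 0.004667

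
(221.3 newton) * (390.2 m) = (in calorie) 2.064e+04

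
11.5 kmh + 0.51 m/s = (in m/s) 3.704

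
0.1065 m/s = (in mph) 0.2382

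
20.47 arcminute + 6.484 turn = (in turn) 6.485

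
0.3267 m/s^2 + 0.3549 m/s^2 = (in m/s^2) 0.6816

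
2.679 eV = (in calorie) 1.026e-19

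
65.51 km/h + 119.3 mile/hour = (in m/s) 71.53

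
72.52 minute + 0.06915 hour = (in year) 0.0001459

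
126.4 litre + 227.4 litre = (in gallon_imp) 77.83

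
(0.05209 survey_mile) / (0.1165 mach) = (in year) 6.701e-08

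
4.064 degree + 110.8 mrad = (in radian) 0.1817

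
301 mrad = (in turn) 0.04791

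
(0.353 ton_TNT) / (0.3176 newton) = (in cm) 4.65e+11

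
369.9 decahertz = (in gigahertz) 3.699e-06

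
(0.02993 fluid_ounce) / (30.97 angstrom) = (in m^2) 285.8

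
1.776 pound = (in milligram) 8.056e+05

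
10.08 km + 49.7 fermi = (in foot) 3.307e+04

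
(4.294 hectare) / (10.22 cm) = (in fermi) 4.202e+20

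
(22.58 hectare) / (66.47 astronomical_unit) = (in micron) 0.02271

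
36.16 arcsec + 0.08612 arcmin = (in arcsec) 41.33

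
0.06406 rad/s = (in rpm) 0.6117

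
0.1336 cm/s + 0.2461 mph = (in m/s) 0.1114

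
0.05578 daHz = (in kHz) 0.0005578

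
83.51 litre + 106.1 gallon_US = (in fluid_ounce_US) 1.64e+04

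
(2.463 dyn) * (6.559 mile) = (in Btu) 0.0002464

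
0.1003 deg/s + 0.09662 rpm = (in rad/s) 0.01187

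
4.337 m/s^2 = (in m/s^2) 4.337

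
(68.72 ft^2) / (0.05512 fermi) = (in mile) 7.197e+13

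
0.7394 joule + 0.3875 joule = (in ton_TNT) 2.693e-10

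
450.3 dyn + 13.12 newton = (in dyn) 1.312e+06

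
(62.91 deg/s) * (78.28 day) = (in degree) 4.255e+08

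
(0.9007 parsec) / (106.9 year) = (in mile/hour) 1.844e+07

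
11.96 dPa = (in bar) 1.196e-05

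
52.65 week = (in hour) 8845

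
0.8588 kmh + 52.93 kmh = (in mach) 0.04388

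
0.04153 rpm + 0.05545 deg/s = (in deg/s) 0.3046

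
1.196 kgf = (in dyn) 1.173e+06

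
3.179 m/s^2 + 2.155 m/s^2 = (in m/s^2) 5.334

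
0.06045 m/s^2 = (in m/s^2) 0.06045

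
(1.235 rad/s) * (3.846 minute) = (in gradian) 1.814e+04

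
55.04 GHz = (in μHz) 5.504e+16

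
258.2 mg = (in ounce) 0.009108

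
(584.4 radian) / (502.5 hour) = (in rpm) 0.003085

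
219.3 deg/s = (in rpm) 36.55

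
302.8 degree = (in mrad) 5285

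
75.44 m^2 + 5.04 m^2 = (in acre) 0.01989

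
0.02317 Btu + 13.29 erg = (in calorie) 5.843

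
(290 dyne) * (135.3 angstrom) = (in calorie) 9.378e-12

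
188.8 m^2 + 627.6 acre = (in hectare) 254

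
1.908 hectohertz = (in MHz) 0.0001908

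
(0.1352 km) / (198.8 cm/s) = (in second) 68.01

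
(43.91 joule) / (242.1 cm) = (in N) 18.14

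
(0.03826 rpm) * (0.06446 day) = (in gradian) 1421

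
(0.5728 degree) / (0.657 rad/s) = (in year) 4.825e-10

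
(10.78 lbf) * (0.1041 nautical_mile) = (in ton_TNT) 2.21e-06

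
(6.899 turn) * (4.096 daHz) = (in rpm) 1.695e+04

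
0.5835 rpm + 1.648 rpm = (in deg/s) 13.39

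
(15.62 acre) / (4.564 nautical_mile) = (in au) 4.999e-11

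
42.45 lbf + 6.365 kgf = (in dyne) 2.512e+07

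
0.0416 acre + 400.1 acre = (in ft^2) 1.743e+07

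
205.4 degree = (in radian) 3.585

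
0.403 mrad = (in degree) 0.02309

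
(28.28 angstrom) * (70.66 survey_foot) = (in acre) 1.505e-11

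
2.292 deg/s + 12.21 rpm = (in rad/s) 1.319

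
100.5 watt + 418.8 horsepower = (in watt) 3.124e+05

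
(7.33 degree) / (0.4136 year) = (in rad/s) 9.808e-09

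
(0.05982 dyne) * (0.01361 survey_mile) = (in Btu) 1.242e-08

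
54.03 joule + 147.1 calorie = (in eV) 4.179e+21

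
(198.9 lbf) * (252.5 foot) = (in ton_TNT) 1.627e-05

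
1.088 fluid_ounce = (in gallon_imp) 0.007078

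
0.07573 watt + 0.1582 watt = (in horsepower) 0.0003137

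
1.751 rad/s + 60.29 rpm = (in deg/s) 462.1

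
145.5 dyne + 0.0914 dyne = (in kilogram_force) 0.0001485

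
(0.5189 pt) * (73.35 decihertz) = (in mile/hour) 0.003004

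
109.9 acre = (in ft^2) 4.787e+06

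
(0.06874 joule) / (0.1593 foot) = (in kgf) 0.1444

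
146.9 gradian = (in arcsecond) 4.76e+05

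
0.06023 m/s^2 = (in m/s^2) 0.06023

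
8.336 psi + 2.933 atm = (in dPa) 3.547e+06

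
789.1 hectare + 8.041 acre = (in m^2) 7.924e+06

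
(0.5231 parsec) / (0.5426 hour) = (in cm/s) 8.263e+14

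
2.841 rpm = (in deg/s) 17.05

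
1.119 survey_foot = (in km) 0.0003411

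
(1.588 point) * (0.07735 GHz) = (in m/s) 4.333e+04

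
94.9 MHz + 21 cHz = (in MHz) 94.9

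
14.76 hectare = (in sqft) 1.589e+06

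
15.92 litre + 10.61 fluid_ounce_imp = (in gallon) 4.285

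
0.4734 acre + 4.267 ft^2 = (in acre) 0.4735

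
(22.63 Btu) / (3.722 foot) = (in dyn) 2.105e+09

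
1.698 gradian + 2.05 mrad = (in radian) 0.02872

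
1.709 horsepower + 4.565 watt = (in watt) 1279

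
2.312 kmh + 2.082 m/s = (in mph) 6.094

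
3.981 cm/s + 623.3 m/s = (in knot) 1212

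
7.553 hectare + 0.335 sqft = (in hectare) 7.553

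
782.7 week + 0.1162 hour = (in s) 4.734e+08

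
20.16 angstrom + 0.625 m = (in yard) 0.6835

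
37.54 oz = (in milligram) 1.064e+06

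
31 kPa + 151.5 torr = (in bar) 0.512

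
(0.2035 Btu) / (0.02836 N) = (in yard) 8279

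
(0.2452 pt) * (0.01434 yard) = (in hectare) 1.134e-10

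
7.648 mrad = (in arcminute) 26.29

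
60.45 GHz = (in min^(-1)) 3.627e+12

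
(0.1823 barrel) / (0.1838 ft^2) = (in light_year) 1.794e-16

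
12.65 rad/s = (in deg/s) 724.8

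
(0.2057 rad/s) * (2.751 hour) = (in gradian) 1.297e+05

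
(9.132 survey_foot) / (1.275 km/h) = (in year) 2.492e-07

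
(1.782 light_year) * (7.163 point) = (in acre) 1.053e+10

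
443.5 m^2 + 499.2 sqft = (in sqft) 5273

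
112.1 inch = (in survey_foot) 9.342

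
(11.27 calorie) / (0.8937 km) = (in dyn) 5276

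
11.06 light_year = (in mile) 6.502e+13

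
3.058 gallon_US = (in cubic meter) 0.01158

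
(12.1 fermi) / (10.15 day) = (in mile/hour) 3.086e-20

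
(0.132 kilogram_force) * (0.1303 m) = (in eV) 1.053e+18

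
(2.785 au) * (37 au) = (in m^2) 2.306e+24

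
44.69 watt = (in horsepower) 0.05993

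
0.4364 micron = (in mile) 2.712e-10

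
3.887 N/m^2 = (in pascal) 3.887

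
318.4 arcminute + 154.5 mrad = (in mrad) 247.1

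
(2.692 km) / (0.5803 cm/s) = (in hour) 128.9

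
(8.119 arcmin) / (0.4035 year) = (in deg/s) 1.063e-08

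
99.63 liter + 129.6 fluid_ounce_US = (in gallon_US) 27.33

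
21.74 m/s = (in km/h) 78.26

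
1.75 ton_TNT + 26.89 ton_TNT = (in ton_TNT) 28.64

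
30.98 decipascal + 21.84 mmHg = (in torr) 21.86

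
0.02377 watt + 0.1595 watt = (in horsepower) 0.0002458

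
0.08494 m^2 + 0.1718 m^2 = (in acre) 6.344e-05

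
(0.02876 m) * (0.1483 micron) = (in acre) 1.054e-12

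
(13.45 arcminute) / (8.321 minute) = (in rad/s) 7.836e-06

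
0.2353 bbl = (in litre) 37.41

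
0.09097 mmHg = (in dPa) 121.3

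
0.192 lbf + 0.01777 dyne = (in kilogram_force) 0.08709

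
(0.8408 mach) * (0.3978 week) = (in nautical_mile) 3.719e+04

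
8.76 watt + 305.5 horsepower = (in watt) 2.278e+05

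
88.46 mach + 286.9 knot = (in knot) 5.884e+04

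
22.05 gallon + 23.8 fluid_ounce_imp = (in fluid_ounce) 2845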